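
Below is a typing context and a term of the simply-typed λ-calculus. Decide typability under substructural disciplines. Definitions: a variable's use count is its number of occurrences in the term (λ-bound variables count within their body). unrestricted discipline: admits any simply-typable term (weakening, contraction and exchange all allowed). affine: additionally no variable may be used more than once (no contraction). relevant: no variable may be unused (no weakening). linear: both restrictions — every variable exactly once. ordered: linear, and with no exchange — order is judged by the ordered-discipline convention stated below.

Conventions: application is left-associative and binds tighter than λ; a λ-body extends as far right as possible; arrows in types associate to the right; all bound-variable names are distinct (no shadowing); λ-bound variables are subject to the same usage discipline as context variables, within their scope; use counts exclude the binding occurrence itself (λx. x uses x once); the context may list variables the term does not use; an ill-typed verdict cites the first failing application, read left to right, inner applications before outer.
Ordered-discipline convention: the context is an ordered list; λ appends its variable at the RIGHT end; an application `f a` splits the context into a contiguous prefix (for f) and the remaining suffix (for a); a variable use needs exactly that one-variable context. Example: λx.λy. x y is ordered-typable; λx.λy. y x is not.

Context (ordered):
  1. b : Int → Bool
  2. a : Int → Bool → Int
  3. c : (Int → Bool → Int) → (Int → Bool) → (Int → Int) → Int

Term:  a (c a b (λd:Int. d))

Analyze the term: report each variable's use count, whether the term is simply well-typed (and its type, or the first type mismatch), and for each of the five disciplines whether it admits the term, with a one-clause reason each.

counts: b ×1; a ×2; c ×1; d [bound] ×1
uses in reading order: a, c, a, b, d
typing: well-typed — term : Bool → Int
ordered ✗ (needs contraction — a ×2)
linear ✗ (needs contraction — a ×2)
affine ✗ (needs contraction — a ×2)
relevant ✓ (at least one use each (b, a, c, d))
unrestricted ✓ (typability at Bool → Int is all that's needed)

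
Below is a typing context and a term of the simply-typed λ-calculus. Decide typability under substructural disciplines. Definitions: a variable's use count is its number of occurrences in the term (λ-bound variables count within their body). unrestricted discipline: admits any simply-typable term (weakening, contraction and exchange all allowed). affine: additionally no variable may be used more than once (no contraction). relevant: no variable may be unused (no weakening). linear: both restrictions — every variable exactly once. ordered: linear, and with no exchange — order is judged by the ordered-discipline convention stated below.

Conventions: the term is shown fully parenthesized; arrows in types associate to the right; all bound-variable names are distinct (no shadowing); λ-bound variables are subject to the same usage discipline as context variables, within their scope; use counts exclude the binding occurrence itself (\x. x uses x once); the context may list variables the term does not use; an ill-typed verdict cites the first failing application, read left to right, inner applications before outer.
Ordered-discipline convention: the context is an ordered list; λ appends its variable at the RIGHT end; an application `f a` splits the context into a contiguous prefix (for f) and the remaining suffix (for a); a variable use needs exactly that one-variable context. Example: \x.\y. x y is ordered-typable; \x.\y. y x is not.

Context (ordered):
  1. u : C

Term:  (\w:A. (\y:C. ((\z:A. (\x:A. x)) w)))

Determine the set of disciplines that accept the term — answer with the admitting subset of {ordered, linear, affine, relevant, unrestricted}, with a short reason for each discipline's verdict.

admitting disciplines: affine, unrestricted
variable uses: u: 0, w (λ-bound): 1, y (λ-bound): 0, z (λ-bound): 0, x (λ-bound): 1
left-to-right use order: x, w
typing: the term checks, with type A → C → A → A
ordered: ✗ — unused: u, y, z — weakening required
linear: ✗ — unused: u, y, z — weakening required
affine: ✓ — no duplicate uses among u, w, y, z, x
relevant: ✗ — unused: u, y, z — weakening required
unrestricted: ✓ — simply typable at A → C → A → A; W, C, E all held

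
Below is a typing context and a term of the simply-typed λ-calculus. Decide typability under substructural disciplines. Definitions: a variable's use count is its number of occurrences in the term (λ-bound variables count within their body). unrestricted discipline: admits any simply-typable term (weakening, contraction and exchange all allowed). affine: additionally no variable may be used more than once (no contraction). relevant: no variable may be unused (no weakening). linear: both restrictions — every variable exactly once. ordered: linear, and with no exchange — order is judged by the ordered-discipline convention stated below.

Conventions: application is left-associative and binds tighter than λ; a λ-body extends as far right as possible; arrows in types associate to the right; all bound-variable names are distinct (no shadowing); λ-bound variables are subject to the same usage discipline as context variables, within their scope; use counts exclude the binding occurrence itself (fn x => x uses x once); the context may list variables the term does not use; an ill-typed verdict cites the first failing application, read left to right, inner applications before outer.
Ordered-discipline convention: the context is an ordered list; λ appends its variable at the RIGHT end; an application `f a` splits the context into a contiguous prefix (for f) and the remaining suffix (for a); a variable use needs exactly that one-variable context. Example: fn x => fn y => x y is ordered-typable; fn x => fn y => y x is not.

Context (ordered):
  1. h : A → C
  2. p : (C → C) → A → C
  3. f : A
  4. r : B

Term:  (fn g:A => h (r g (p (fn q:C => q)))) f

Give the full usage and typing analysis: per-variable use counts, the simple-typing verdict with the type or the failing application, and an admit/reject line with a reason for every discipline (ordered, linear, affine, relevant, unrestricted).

use counts: h: 1; p: 1; f: 1; r: 1; g [bound]: 1; q [bound]: 1
uses in reading order: h, r, g, p, q, f
typing: ill-typed: non-arrow in function slot: B
ordered ✗ (fails simple typing)
linear ✗ (a type mismatch blocks all five)
affine ✗ (the type mismatch rejects it)
relevant ✗ (not simply typable)
unrestricted ✗ (fails simple typing)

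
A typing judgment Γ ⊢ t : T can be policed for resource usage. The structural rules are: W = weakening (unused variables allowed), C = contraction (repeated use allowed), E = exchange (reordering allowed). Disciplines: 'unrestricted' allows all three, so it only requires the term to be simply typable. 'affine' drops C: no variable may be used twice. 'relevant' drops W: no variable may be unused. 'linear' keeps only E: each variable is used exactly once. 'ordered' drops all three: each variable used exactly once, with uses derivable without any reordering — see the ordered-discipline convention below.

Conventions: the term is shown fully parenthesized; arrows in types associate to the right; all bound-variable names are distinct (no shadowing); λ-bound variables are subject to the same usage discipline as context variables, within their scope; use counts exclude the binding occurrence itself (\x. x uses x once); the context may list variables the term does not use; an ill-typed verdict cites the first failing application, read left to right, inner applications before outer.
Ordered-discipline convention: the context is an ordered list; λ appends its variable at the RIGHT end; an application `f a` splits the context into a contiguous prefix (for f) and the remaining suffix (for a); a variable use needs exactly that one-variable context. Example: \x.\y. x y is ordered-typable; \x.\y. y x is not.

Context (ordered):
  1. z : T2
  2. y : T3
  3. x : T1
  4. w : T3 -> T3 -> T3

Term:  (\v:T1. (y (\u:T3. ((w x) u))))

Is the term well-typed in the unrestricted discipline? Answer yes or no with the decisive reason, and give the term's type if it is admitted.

no — a type mismatch blocks all five
use counts: z ×0; y ×1; x ×1; w ×1; v (bound) ×0; u (bound) ×1
left-to-right use order: y, w, x, u
typing: ill-typed: argument of type T1 where T3 is required
summary: ordered ✗ | linear ✗ | affine ✗ | relevant ✗ | unrestricted ✗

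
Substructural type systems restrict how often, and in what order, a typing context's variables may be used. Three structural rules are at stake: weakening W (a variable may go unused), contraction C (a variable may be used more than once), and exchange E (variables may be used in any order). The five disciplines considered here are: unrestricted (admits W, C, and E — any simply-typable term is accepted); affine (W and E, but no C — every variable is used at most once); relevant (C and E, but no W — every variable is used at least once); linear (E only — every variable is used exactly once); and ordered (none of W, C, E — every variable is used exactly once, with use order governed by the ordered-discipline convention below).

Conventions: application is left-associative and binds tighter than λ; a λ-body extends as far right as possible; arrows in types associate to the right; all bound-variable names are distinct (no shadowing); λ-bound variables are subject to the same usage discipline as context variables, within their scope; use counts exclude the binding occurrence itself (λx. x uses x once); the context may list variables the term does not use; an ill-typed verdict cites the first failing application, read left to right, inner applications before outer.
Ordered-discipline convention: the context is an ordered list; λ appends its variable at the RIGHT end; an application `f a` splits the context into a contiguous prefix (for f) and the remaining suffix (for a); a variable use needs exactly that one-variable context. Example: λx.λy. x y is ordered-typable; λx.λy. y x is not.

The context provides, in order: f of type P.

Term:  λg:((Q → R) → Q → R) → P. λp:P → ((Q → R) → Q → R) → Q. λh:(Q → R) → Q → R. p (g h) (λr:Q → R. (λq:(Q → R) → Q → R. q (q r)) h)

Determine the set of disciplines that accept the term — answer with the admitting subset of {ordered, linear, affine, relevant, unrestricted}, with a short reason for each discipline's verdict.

admitting disciplines: unrestricted
usage: f: 0; g [bound]: 1; p [bound]: 1; h [bound]: 2; r [bound]: 1; q [bound]: 2
uses in reading order: p, g, h, q, q, r, h
typing: well-typed at (((Q → R) → Q → R) → P) → (P → ((Q → R) → Q → R) → Q) → ((Q → R) → Q → R) → Q
ordered: ✗, uses contraction: h ×2, q ×2; unused: f — weakening required
linear: ✗, uses contraction: h ×2, q ×2; unused: f — weakening required
affine: ✗, uses contraction: h ×2, q ×2
relevant: ✗, unused: f — weakening required
unrestricted: ✓, simply typable at (((Q → R) → Q → R) → P) → (P → ((Q → R) → Q → R) → Q) → ((Q → R) → Q → R) → Q; W, C, E all held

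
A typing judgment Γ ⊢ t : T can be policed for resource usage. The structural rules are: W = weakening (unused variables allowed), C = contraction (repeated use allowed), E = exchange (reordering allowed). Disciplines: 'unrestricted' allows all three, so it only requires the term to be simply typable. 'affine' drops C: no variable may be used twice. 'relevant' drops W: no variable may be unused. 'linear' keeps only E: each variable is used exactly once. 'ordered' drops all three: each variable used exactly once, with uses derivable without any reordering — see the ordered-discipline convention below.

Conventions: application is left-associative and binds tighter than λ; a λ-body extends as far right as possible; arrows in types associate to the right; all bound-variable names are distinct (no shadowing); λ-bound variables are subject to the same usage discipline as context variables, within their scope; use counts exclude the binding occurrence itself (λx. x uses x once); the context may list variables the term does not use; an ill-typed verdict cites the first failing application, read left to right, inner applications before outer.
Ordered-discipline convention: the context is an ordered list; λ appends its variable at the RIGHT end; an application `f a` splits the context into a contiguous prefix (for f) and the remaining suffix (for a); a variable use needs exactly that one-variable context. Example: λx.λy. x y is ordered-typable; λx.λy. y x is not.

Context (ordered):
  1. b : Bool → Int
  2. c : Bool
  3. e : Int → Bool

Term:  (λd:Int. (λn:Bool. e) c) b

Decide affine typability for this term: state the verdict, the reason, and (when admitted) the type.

no — not simply typable
counts: b=1, c=1, e=1, d [bound]=0, n [bound]=0
use order (left to right): e, c, b
typing: ill-typed: a function awaiting Int gets Bool → Int
all disciplines: ordered ✗ · linear ✗ · affine ✗ · relevant ✗ · unrestricted ✗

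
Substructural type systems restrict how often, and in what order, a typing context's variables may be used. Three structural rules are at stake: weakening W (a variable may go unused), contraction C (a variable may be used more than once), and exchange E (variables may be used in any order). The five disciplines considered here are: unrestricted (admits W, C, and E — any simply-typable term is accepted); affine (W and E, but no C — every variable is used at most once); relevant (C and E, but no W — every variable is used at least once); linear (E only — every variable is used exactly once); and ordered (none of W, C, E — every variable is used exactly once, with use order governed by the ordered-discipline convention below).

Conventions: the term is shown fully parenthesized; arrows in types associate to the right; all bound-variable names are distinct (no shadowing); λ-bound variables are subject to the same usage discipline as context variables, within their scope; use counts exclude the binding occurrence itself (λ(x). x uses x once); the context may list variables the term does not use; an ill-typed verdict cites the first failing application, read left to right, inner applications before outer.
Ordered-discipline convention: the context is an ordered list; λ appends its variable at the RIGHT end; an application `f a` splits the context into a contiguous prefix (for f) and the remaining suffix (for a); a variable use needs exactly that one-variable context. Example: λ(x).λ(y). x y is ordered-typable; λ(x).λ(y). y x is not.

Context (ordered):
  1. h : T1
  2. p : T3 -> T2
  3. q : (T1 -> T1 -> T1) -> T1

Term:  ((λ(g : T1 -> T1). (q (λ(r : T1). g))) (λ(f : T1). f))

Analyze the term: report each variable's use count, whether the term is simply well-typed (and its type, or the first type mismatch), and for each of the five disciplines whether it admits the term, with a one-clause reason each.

use counts: h: 0, p: 0, q: 1, g (bound): 1, r (bound): 0, f (bound): 1
uses in reading order: q, g, f
typing: well-typed — term : T1
ordered: ✗ — h, p, r never used (weakening)
linear: ✗ — h, p, r never used (weakening)
affine: ✓ — h, p, q, g, r, f: no repeats, contraction unneeded
relevant: ✗ — h, p, r never used (weakening)
unrestricted: ✓ — type-checks (T1) and nothing is barred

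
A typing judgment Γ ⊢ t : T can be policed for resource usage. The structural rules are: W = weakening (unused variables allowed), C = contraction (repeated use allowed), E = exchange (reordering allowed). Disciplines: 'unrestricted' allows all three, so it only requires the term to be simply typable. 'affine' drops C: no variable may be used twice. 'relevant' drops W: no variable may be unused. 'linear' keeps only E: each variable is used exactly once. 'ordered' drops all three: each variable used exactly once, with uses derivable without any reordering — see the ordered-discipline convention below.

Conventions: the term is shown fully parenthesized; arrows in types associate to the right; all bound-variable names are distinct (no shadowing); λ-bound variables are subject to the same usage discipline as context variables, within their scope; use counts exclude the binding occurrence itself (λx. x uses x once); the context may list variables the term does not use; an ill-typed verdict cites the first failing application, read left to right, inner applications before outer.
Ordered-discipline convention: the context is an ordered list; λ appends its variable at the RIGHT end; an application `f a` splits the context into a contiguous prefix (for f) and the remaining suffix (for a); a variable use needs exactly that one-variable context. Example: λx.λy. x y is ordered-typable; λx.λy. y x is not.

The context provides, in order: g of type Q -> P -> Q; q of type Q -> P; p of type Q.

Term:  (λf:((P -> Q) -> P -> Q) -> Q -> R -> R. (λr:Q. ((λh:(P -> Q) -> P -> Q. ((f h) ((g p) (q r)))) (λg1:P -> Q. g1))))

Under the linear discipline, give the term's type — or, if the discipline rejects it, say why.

term : (((P -> Q) -> P -> Q) -> Q -> R -> R) -> Q -> R -> R
usage: g ×1, q ×1, p ×1, f [bound] ×1, r [bound] ×1, h [bound] ×1, g1 [bound] ×1
left-to-right use order: f, h, g, p, q, r, g1
typing: well-typed at (((P -> Q) -> P -> Q) -> Q -> R -> R) -> Q -> R -> R
summary: ordered ✗ · linear ✓ · affine ✓ · relevant ✓ · unrestricted ✓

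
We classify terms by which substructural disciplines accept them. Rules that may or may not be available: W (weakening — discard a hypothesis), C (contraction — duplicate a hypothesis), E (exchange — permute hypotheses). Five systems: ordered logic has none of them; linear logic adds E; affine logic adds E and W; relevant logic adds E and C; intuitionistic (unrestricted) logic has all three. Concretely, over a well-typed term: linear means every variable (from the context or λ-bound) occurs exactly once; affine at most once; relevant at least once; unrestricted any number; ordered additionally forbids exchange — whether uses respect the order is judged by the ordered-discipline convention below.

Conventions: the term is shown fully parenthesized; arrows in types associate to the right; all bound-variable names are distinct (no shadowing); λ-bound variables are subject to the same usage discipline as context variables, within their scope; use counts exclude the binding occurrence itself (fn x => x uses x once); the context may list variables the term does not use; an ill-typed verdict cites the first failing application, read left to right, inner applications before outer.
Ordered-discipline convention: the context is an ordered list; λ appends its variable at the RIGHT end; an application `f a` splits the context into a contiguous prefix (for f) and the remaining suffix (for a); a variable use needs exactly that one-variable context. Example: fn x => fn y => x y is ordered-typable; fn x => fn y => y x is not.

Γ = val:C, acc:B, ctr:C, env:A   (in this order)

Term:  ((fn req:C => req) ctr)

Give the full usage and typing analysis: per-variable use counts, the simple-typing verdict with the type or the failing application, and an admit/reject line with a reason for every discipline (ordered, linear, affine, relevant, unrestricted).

counts: val=0, acc=0, ctr=1, env=0, req (λ-bound)=1
use order (left to right): req, ctr
typing: the term checks, with type C
ordered ✗ (unused: val, acc, env — weakening required)
linear ✗ (unused: val, acc, env — weakening required)
affine ✓ (at most one use each (val, acc, ctr, env, req))
relevant ✗ (unused: val, acc, env — weakening required)
unrestricted ✓ (simply typable at C; W, C, E all held)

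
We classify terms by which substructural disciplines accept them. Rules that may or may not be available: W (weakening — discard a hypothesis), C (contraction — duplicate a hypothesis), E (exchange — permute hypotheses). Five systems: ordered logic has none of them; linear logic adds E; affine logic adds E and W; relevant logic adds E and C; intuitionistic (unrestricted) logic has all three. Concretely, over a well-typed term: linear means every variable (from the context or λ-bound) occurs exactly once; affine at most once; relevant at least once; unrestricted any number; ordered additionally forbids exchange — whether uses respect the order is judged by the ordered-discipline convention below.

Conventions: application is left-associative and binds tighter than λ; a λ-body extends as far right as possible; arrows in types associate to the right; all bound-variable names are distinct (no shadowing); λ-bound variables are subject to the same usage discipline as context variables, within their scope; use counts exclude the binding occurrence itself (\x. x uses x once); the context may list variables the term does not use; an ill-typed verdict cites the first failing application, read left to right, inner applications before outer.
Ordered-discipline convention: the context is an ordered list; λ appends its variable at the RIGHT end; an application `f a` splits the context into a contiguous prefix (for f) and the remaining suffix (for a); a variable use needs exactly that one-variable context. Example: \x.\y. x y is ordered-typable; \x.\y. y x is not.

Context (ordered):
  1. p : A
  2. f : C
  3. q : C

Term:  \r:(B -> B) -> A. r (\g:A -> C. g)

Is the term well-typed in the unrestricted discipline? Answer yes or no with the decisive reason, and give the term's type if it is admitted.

no — a type mismatch blocks all five
use counts: p: 0, f: 0, q: 0, r (λ-bound): 1, g (λ-bound): 1
use order (left to right): r, g
typing: ill-typed: argument of type (A -> C) -> A -> C where B -> B is required
all disciplines: ordered ✗ | linear ✗ | affine ✗ | relevant ✗ | unrestricted ✗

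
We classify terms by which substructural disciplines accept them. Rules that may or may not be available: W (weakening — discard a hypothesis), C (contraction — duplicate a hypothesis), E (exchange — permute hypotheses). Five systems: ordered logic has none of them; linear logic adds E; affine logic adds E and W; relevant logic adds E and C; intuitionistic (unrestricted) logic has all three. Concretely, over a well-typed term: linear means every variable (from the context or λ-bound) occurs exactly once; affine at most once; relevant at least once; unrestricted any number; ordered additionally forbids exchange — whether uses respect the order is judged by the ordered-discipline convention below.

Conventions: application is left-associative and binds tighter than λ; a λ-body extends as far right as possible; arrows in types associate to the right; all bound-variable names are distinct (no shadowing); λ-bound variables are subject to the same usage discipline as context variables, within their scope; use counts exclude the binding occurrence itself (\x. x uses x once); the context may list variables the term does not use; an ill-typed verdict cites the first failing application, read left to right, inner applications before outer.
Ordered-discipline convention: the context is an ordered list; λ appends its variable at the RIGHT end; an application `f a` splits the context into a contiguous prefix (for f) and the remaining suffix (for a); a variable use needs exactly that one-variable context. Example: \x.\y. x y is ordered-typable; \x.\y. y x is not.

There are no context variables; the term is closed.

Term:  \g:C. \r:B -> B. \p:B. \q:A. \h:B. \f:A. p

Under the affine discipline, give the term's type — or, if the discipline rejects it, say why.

term : C -> (B -> B) -> B -> A -> B -> A -> B
use counts: g [bound] ×0; r [bound] ×0; p [bound] ×1; q [bound] ×0; h [bound] ×0; f [bound] ×0
use order (left to right): p
typing: well-typed — term : C -> (B -> B) -> B -> A -> B -> A -> B
summary: ordered ✗ | linear ✗ | affine ✓ | relevant ✗ | unrestricted ✓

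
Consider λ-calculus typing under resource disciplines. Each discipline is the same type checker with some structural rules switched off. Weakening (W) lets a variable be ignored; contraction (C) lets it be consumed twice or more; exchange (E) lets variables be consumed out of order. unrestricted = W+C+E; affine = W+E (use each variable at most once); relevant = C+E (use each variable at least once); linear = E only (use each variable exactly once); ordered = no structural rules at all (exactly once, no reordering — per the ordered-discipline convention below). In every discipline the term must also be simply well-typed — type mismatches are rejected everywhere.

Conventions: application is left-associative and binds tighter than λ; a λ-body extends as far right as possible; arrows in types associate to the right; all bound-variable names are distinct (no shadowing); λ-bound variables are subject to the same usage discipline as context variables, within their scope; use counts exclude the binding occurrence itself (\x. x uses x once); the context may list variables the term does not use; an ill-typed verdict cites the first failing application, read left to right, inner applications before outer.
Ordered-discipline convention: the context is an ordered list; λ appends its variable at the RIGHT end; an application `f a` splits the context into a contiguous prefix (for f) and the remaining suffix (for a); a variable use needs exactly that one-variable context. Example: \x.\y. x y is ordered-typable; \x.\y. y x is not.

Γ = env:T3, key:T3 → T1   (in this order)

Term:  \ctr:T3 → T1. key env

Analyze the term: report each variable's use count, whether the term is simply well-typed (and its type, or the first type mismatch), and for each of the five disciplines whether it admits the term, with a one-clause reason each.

counts: env: 1×, key: 1×, ctr (λ-bound): 0×
left-to-right use order: key, env
typing: ✓ — (T3 → T1) → T1
ordered ✗ (needs weakening: ctr unused)
linear ✗ (needs weakening: ctr unused)
affine ✓ (at most one use each (env, key, ctr))
relevant ✗ (needs weakening: ctr unused)
unrestricted ✓ (well-typed at (T3 → T1) → T1; no restrictions here)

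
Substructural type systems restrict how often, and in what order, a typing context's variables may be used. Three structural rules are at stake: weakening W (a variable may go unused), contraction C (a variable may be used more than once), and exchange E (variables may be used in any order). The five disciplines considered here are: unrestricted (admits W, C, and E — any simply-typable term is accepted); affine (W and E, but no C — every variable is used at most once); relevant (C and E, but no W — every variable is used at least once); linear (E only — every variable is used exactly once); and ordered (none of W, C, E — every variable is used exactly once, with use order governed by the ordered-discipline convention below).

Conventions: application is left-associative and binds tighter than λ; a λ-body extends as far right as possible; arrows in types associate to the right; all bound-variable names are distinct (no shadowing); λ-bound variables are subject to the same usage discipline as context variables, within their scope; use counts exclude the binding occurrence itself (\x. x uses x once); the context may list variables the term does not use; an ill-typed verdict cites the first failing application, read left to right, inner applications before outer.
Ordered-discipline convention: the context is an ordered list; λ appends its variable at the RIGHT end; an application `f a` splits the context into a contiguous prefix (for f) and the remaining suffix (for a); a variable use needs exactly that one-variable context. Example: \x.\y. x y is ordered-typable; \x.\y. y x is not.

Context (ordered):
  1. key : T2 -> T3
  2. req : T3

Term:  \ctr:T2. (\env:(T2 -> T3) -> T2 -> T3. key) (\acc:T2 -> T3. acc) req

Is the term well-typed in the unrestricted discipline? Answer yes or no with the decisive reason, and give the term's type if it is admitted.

no — not simply typable
usage: key ×1; req ×1; ctr [bound] ×0; env [bound] ×0; acc [bound] ×1
use order (left to right): key, acc, req
typing: ill-typed: an application expects T2 but receives T3
per-discipline verdicts: ordered ✗; linear ✗; affine ✗; relevant ✗; unrestricted ✗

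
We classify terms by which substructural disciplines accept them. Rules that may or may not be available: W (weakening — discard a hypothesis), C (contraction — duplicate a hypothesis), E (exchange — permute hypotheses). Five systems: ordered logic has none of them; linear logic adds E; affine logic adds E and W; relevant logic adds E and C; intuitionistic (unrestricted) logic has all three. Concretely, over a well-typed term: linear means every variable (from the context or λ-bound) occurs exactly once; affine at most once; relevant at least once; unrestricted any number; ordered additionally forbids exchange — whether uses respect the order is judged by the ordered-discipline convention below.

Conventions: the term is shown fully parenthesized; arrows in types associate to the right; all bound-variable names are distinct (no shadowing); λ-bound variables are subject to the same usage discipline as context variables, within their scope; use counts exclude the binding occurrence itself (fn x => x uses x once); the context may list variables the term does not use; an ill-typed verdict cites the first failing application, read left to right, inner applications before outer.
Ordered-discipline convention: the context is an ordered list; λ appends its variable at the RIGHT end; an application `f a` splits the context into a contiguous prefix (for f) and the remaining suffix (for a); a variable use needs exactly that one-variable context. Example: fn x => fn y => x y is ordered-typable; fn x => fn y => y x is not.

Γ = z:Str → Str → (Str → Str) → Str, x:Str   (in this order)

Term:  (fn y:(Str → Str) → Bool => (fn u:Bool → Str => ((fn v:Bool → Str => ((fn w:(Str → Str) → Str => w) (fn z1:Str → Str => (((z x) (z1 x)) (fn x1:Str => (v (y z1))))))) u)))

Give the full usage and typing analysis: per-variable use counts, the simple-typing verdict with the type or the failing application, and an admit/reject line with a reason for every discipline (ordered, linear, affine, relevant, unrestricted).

usage: z: 1×; x: 2×; y (bound): 1×; u (bound): 1×; v (bound): 1×; w (bound): 1×; z1 (bound): 2×; x1 (bound): 0×
order of uses: w, z, x, z1, x, v, y, z1, u
typing: well-typed — term : ((Str → Str) → Bool) → (Bool → Str) → (Str → Str) → Str
ordered: ✗, repeated use of x ×2, z1 ×2; unused: x1 — weakening required
linear: ✗, repeated use of x ×2, z1 ×2; unused: x1 — weakening required
affine: ✗, repeated use of x ×2, z1 ×2
relevant: ✗, unused: x1 — weakening required
unrestricted: ✓, typability at ((Str → Str) → Bool) → (Bool → Str) → (Str → Str) → Str is all that's needed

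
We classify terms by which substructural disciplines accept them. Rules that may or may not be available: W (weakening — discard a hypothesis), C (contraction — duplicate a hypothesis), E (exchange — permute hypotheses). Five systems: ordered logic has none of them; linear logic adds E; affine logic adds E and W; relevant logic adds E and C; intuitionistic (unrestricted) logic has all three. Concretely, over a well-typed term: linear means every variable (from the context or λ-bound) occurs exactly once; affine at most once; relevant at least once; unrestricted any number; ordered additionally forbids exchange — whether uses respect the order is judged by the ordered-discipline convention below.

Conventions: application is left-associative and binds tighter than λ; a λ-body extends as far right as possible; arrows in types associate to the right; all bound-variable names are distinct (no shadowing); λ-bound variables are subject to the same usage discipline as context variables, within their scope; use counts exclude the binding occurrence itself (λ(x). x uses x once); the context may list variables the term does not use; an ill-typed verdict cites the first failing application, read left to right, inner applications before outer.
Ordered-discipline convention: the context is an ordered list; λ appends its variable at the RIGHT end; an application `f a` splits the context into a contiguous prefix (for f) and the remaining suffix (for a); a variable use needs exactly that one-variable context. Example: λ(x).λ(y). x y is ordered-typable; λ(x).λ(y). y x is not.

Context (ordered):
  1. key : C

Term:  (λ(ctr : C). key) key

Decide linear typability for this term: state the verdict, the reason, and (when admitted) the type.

no — key ×2 used more than once (contraction); ctr never used (weakening)
use counts: key: 2×; ctr [bound]: 0×
use order (left to right): key, key
typing: well-typed at C
across the five disciplines: ordered ✗, linear ✗, affine ✗, relevant ✗, unrestricted ✓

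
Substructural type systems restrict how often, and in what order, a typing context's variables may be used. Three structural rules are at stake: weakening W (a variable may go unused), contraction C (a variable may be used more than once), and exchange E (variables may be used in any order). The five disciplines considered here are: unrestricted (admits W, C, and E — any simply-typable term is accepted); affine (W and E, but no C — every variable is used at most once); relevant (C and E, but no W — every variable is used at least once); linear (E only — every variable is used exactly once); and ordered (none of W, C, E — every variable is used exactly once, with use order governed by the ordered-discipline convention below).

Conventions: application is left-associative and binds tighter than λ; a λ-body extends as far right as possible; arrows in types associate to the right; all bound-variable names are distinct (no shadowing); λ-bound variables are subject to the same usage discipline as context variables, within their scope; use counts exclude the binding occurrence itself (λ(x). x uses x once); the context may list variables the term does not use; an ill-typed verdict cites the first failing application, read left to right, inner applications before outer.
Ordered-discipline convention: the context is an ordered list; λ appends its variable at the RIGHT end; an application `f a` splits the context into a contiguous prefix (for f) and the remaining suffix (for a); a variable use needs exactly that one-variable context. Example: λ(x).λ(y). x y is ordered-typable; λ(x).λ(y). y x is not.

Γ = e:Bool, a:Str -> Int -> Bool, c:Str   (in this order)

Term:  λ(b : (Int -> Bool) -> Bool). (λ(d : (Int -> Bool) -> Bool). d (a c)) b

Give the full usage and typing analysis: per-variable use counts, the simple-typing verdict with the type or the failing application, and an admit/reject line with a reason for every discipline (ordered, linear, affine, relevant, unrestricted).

counts: e: 0×; a: 1×; c: 1×; b (bound): 1×; d (bound): 1×
left-to-right use order: d, a, c, b
typing: ✓ — ((Int -> Bool) -> Bool) -> Bool
ordered: ✗ — needs weakening: e unused
linear: ✗ — needs weakening: e unused
affine: ✓ — at most one use each (e, a, c, b, d)
relevant: ✗ — needs weakening: e unused
unrestricted: ✓ — well-typed at ((Int -> Bool) -> Bool) -> Bool; no restrictions here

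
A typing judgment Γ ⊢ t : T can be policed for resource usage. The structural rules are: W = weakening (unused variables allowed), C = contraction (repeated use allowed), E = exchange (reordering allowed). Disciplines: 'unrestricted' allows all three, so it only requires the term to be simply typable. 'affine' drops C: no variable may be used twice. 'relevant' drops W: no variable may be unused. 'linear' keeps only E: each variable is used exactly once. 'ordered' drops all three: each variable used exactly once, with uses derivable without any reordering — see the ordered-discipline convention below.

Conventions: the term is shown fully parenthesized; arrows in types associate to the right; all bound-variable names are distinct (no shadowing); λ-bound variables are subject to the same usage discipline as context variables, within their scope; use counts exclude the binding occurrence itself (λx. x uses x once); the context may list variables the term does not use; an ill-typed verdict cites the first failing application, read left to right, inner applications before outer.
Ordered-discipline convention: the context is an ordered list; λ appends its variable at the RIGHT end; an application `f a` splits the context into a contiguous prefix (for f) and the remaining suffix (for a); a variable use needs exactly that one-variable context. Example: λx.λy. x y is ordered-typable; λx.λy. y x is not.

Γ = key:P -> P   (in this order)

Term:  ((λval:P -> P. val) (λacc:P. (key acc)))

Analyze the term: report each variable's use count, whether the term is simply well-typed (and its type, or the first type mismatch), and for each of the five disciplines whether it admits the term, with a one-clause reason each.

counts: key=1, val (λ-bound)=1, acc (λ-bound)=1
uses in reading order: val, key, acc
typing: well-typed — term : P -> P
ordered ✓ (key, val, acc: once each, no exchange needed)
linear ✓ (single use per variable (key, val, acc))
affine ✓ (at most one use each (key, val, acc))
relevant ✓ (key, val, acc: all used, weakening unneeded)
unrestricted ✓ (typability at P -> P is all that's needed)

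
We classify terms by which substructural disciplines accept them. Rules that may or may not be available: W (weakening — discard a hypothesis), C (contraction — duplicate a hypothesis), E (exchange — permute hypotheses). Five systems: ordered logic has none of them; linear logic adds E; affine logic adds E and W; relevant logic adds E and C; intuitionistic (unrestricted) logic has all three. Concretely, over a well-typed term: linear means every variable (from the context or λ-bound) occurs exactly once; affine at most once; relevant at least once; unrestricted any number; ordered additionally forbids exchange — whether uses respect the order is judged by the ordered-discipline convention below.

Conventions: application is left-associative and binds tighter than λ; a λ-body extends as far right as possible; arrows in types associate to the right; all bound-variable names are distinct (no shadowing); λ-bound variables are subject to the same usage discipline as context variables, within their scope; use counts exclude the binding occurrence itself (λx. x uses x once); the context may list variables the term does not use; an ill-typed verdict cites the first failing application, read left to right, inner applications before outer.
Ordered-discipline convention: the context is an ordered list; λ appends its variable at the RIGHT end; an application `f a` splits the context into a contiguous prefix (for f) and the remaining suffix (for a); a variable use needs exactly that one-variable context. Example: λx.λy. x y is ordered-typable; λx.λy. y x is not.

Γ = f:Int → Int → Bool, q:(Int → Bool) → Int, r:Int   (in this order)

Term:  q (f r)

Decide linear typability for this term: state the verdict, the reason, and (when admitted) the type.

yes — f, q, r: one use apiece; term : Int
counts: f=1; q=1; r=1
order of uses: q, f, r
typing: well-typed at Int
across the five disciplines: ordered ✗ | linear ✓ | affine ✓ | relevant ✓ | unrestricted ✓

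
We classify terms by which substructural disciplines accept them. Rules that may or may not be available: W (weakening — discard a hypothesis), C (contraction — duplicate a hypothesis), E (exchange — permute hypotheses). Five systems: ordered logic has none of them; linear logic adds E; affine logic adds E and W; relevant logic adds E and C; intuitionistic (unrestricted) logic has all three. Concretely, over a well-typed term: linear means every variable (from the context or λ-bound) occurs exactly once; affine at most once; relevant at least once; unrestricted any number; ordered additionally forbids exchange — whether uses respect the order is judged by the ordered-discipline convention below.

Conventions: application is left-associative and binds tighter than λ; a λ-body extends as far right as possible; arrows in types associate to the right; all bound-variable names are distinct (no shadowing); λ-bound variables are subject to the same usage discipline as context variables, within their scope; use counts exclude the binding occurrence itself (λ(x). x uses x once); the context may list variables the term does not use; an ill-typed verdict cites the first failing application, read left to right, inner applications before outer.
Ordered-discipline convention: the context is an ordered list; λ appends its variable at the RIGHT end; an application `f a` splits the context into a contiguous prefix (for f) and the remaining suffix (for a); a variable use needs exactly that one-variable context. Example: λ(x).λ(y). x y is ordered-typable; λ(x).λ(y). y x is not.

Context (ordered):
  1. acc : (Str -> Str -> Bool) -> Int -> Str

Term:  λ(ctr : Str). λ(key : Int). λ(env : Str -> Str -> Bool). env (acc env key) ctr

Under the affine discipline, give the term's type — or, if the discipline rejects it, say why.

not well-typed under affine — needs contraction — env ×2
variable uses: acc: 1×; ctr (λ-bound): 1×; key (λ-bound): 1×; env (λ-bound): 2×
left-to-right use order: env, acc, env, key, ctr
typing: well-typed at Str -> Int -> (Str -> Str -> Bool) -> Bool
all disciplines: ordered ✗ · linear ✗ · affine ✗ · relevant ✓ · unrestricted ✓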